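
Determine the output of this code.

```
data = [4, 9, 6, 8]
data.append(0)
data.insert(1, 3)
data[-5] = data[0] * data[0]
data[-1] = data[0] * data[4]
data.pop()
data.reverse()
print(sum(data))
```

43

append 0 → [4, 9, 6, 8, 0]
insert 3 at 1 → [4, 3, 9, 6, 8, 0]
data[-5] = data[0]*data[0] = 4*4 = 16 → [4, 16, 9, 6, 8, 0]
data[-1] = data[0]*data[4] = 4*8 = 32 → [4, 16, 9, 6, 8, 32]
pop() removes 32 → [4, 16, 9, 6, 8]
reverse → [8, 6, 9, 16, 4]
sum = 43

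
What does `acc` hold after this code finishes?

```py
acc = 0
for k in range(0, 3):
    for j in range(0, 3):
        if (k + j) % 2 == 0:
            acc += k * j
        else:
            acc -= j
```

1

k=0,j=0: even sum, acc = 0+0 = 0
k=0,j=1: odd sum, acc = 0-1 = -1
k=0,j=2: even sum, acc = (-1)+0 = -1
k=1,j=0: odd sum, acc = (-1)-0 = -1
k=1,j=1: even sum, acc = (-1)+1 = 0
k=1,j=2: odd sum, acc = 0-2 = -2
k=2,j=0: even sum, acc = (-2)+0 = -2
k=2,j=1: odd sum, acc = (-2)-1 = -3
k=2,j=2: even sum, acc = (-3)+4 = 1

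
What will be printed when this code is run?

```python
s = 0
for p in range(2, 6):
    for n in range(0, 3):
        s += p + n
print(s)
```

54

p=2,n=0: s = 0+2 = 2
p=2,n=1: s = 2+3 = 5
p=2,n=2: s = 5+4 = 9
p=3,n=0: s = 9+3 = 12
p=3,n=1: s = 12+4 = 16
p=3,n=2: s = 16+5 = 21
p=4,n=0: s = 21+4 = 25
p=4,n=1: s = 25+5 = 30
p=4,n=2: s = 30+6 = 36
p=5,n=0: s = 36+5 = 41
p=5,n=1: s = 41+6 = 47
p=5,n=2: s = 47+7 = 54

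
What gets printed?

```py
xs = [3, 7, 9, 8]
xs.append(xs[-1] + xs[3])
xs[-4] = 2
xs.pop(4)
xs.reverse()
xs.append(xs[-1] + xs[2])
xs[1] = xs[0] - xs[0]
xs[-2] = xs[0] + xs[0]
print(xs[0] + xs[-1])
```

append xs[-1]+xs[3] = 8+8 = 16 → [3, 7, 9, 8, 16]
xs[-4] = 2 → [3, 2, 9, 8, 16]
pop(4) removes 16 → [3, 2, 9, 8]
reverse → [8, 9, 2, 3]
append xs[-1]+xs[2] = 3+2 = 5 → [8, 9, 2, 3, 5]
xs[1] = xs[0]-xs[0] = 8-8 = 0 → [8, 0, 2, 3, 5]
xs[-2] = xs[0]+xs[0] = 8+8 = 16 → [8, 0, 2, 16, 5]
xs[0]+xs[-1] = 8+5 = 13

13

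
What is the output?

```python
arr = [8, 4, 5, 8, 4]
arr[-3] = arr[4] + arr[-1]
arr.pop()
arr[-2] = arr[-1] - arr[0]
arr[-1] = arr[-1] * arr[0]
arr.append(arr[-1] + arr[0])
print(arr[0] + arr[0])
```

arr[-3] = arr[4]+arr[-1] = 4+4 = 8 → [8, 4, 8, 8, 4]
pop() removes 4 → [8, 4, 8, 8]
arr[-2] = arr[-1]-arr[0] = 8-8 = 0 → [8, 4, 0, 8]
arr[-1] = arr[-1]*arr[0] = 8*8 = 64 → [8, 4, 0, 64]
append arr[-1]+arr[0] = 64+8 = 72 → [8, 4, 0, 64, 72]
arr[0]+arr[0] = 8+8 = 16

16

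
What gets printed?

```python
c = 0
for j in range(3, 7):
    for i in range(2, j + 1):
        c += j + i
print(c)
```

116

j=3,i=2: c = 0+5 = 5
j=3,i=3: c = 5+6 = 11
j=4,i=2: c = 11+6 = 17
j=4,i=3: c = 17+7 = 24
j=4,i=4: c = 24+8 = 32
j=5,i=2: c = 32+7 = 39
j=5,i=3: c = 39+8 = 47
j=5,i=4: c = 47+9 = 56
j=5,i=5: c = 56+10 = 66
j=6,i=2: c = 66+8 = 74
j=6,i=3: c = 74+9 = 83
j=6,i=4: c = 83+10 = 93
j=6,i=5: c = 93+11 = 104
j=6,i=6: c = 104+12 = 116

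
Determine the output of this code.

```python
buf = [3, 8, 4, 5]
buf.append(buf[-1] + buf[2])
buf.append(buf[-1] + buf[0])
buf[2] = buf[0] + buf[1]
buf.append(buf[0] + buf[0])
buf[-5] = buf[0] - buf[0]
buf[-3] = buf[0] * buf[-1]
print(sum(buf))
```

52

append buf[-1]+buf[2] = 5+4 = 9 → [3, 8, 4, 5, 9]
append buf[-1]+buf[0] = 9+3 = 12 → [3, 8, 4, 5, 9, 12]
buf[2] = buf[0]+buf[1] = 3+8 = 11 → [3, 8, 11, 5, 9, 12]
append buf[0]+buf[0] = 3+3 = 6 → [3, 8, 11, 5, 9, 12, 6]
buf[-5] = buf[0]-buf[0] = 3-3 = 0 → [3, 8, 0, 5, 9, 12, 6]
buf[-3] = buf[0]*buf[-1] = 3*6 = 18 → [3, 8, 0, 5, 18, 12, 6]
sum = 52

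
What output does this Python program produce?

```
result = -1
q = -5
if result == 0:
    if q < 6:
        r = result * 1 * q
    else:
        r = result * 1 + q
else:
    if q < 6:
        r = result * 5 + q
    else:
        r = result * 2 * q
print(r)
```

result=-1, q=-5
result == 0 is False; q < 6 is True
→ r = result * 5 + q = -10

-10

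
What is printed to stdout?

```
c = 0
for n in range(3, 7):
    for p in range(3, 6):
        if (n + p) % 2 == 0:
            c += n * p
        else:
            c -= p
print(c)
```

n=3,p=3: even sum, c = 0+9 = 9
n=3,p=4: odd sum, c = 9-4 = 5
n=3,p=5: even sum, c = 5+15 = 20
n=4,p=3: odd sum, c = 20-3 = 17
n=4,p=4: even sum, c = 17+16 = 33
n=4,p=5: odd sum, c = 33-5 = 28
n=5,p=3: even sum, c = 28+15 = 43
n=5,p=4: odd sum, c = 43-4 = 39
n=5,p=5: even sum, c = 39+25 = 64
n=6,p=3: odd sum, c = 64-3 = 61
n=6,p=4: even sum, c = 61+24 = 85
n=6,p=5: odd sum, c = 85-5 = 80

80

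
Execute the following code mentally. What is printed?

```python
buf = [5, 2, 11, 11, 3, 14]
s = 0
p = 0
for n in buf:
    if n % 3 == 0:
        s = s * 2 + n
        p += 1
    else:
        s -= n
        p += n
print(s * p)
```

n=5: not %3==0, s = 0-5 = -5; p=5
n=2: not %3==0, s = (-5)-2 = -7; p=7
n=11: not %3==0, s = (-7)-11 = -18; p=18
n=11: not %3==0, s = (-18)-11 = -29; p=29
n=3: %3==0, s = (-29)*2+3 = -55; p=30
n=14: not %3==0, s = (-55)-14 = -69; p=44
s*p = (-69)*44 = -3036

-3036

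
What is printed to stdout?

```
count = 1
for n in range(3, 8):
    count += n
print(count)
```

26

n=3: count = 1+3 = 4
n=4: count = 4+4 = 8
n=5: count = 8+5 = 13
n=6: count = 13+6 = 19
n=7: count = 19+7 = 26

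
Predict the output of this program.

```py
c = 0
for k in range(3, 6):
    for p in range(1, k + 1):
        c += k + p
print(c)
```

k=3,p=1: c = 0+4 = 4
k=3,p=2: c = 4+5 = 9
k=3,p=3: c = 9+6 = 15
k=4,p=1: c = 15+5 = 20
k=4,p=2: c = 20+6 = 26
k=4,p=3: c = 26+7 = 33
k=4,p=4: c = 33+8 = 41
k=5,p=1: c = 41+6 = 47
k=5,p=2: c = 47+7 = 54
k=5,p=3: c = 54+8 = 62
k=5,p=4: c = 62+9 = 71
k=5,p=5: c = 71+10 = 81

81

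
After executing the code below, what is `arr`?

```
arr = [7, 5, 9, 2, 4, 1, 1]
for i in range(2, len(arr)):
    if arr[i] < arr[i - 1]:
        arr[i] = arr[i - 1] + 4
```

i=2: 9>=5, unchanged → [7, 5, 9, 2, 4, 1, 1]
i=3: 2<9, arr[3] = 9+4 = 13 → [7, 5, 9, 13, 4, 1, 1]
i=4: 4<13, arr[4] = 13+4 = 17 → [7, 5, 9, 13, 17, 1, 1]
i=5: 1<17, arr[5] = 17+4 = 21 → [7, 5, 9, 13, 17, 21, 1]
i=6: 1<21, arr[6] = 21+4 = 25 → [7, 5, 9, 13, 17, 21, 25]

[7, 5, 9, 13, 17, 21, 25]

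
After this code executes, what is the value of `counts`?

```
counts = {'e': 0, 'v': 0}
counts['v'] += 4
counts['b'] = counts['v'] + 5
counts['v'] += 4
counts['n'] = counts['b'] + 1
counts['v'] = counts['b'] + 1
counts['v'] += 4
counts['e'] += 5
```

counts['v'] = 0+4 = 4 → {'e': 0, 'v': 4}
counts['b'] = counts['v']+5 = 9 → {'e': 0, 'v': 4, 'b': 9}
counts['v'] = 4+4 = 8 → {'e': 0, 'v': 8, 'b': 9}
counts['n'] = counts['b']+1 = 10 → {'e': 0, 'v': 8, 'b': 9, 'n': 10}
counts['v'] = counts['b']+1 = 10 → {'e': 0, 'v': 10, 'b': 9, 'n': 10}
counts['v'] = 10+4 = 14 → {'e': 0, 'v': 14, 'b': 9, 'n': 10}
counts['e'] = 0+5 = 5 → {'e': 5, 'v': 14, 'b': 9, 'n': 10}

{'e': 5, 'v': 14, 'b': 9, 'n': 10}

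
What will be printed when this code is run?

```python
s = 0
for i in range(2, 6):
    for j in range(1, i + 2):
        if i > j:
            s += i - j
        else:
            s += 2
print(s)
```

i=2,j=1: 2>1, s = 0+1 = 1
i=2,j=2: not 2>2, s = 1+2 = 3
i=2,j=3: not 2>3, s = 3+2 = 5
i=3,j=1: 3>1, s = 5+2 = 7
i=3,j=2: 3>2, s = 7+1 = 8
i=3,j=3: not 3>3, s = 8+2 = 10
i=3,j=4: not 3>4, s = 10+2 = 12
i=4,j=1: 4>1, s = 12+3 = 15
i=4,j=2: 4>2, s = 15+2 = 17
i=4,j=3: 4>3, s = 17+1 = 18
i=4,j=4: not 4>4, s = 18+2 = 20
i=4,j=5: not 4>5, s = 20+2 = 22
i=5,j=1: 5>1, s = 22+4 = 26
i=5,j=2: 5>2, s = 26+3 = 29
i=5,j=3: 5>3, s = 29+2 = 31
i=5,j=4: 5>4, s = 31+1 = 32
i=5,j=5: not 5>5, s = 32+2 = 34
i=5,j=6: not 5>6, s = 34+2 = 36

36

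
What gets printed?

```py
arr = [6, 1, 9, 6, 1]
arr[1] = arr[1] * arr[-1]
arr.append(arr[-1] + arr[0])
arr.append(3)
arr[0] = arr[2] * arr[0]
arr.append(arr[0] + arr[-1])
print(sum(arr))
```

arr[1] = arr[1]*arr[-1] = 1*1 = 1 → [6, 1, 9, 6, 1]
append arr[-1]+arr[0] = 1+6 = 7 → [6, 1, 9, 6, 1, 7]
append 3 → [6, 1, 9, 6, 1, 7, 3]
arr[0] = arr[2]*arr[0] = 9*6 = 54 → [54, 1, 9, 6, 1, 7, 3]
append arr[0]+arr[-1] = 54+3 = 57 → [54, 1, 9, 6, 1, 7, 3, 57]
sum = 138

138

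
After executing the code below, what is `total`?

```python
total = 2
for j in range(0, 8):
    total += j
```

30

j=0: total = 2+0 = 2
j=1: total = 2+1 = 3
j=2: total = 3+2 = 5
j=3: total = 5+3 = 8
j=4: total = 8+4 = 12
j=5: total = 12+5 = 17
j=6: total = 17+6 = 23
j=7: total = 23+7 = 30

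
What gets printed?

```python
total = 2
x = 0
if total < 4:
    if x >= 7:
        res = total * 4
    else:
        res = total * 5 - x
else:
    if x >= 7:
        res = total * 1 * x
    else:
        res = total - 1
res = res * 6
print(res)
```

60

total=2, x=0
total < 4 is True; x >= 7 is False
→ res = total * 5 - x = 10
res = 10*6 = 60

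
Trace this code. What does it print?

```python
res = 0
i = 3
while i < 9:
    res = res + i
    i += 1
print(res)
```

i=3: res = 0+3 = 3
i=4: res = 3+4 = 7
i=5: res = 7+5 = 12
i=6: res = 12+6 = 18
i=7: res = 18+7 = 25
i=8: res = 25+8 = 33

33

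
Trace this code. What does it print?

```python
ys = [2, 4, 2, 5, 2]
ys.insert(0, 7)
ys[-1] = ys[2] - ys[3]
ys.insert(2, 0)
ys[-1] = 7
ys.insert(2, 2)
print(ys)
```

[7, 2, 2, 0, 4, 2, 5, 7]

insert 7 at 0 → [7, 2, 4, 2, 5, 2]
ys[-1] = ys[2]-ys[3] = 4-2 = 2 → [7, 2, 4, 2, 5, 2]
insert 0 at 2 → [7, 2, 0, 4, 2, 5, 2]
ys[-1] = 7 → [7, 2, 0, 4, 2, 5, 7]
insert 2 at 2 → [7, 2, 2, 0, 4, 2, 5, 7]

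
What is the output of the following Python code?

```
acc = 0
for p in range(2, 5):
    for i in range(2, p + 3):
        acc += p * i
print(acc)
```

140

p=2,i=2: acc = 0+4 = 4
p=2,i=3: acc = 4+6 = 10
p=2,i=4: acc = 10+8 = 18
p=3,i=2: acc = 18+6 = 24
p=3,i=3: acc = 24+9 = 33
p=3,i=4: acc = 33+12 = 45
p=3,i=5: acc = 45+15 = 60
p=4,i=2: acc = 60+8 = 68
p=4,i=3: acc = 68+12 = 80
p=4,i=4: acc = 80+16 = 96
p=4,i=5: acc = 96+20 = 116
p=4,i=6: acc = 116+24 = 140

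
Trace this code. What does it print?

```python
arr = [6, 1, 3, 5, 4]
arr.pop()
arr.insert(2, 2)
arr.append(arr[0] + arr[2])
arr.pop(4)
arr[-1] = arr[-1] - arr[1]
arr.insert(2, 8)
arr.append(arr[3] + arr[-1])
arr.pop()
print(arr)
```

[6, 1, 8, 2, 3, 7]

pop() removes 4 → [6, 1, 3, 5]
insert 2 at 2 → [6, 1, 2, 3, 5]
append arr[0]+arr[2] = 6+2 = 8 → [6, 1, 2, 3, 5, 8]
pop(4) removes 5 → [6, 1, 2, 3, 8]
arr[-1] = arr[-1]-arr[1] = 8-1 = 7 → [6, 1, 2, 3, 7]
insert 8 at 2 → [6, 1, 8, 2, 3, 7]
append arr[3]+arr[-1] = 2+7 = 9 → [6, 1, 8, 2, 3, 7, 9]
pop() removes 9 → [6, 1, 8, 2, 3, 7]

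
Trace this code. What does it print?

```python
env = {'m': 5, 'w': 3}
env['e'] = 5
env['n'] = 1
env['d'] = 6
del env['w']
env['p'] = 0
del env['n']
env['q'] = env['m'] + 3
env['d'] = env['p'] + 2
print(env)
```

env['e'] = 5 → {'m': 5, 'w': 3, 'e': 5}
env['n'] = 1 → {'m': 5, 'w': 3, 'e': 5, 'n': 1}
env['d'] = 6 → {'m': 5, 'w': 3, 'e': 5, 'n': 1, 'd': 6}
del 'w' → {'m': 5, 'e': 5, 'n': 1, 'd': 6}
env['p'] = 0 → {'m': 5, 'e': 5, 'n': 1, 'd': 6, 'p': 0}
del 'n' → {'m': 5, 'e': 5, 'd': 6, 'p': 0}
env['q'] = env['m']+3 = 8 → {'m': 5, 'e': 5, 'd': 6, 'p': 0, 'q': 8}
env['d'] = env['p']+2 = 2 → {'m': 5, 'e': 5, 'd': 2, 'p': 0, 'q': 8}

{'m': 5, 'e': 5, 'd': 2, 'p': 0, 'q': 8}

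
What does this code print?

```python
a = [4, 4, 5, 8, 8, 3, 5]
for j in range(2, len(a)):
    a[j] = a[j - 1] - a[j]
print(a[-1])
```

-25

j=2: a[2] = 4-5 = -1 → [4, 4, -1, 8, 8, 3, 5]
j=3: a[3] = (-1)-8 = -9 → [4, 4, -1, -9, 8, 3, 5]
j=4: a[4] = (-9)-8 = -17 → [4, 4, -1, -9, -17, 3, 5]
j=5: a[5] = (-17)-3 = -20 → [4, 4, -1, -9, -17, -20, 5]
j=6: a[6] = (-20)-5 = -25 → [4, 4, -1, -9, -17, -20, -25]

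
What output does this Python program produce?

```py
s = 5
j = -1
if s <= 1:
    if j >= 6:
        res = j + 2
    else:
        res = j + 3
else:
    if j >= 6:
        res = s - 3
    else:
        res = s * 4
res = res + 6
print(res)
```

s=5, j=-1
s <= 1 is False; j >= 6 is False
→ res = s * 4 = 20
res = 20+6 = 26

26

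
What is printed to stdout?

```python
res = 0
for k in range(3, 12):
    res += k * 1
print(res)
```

k=3: res = 0+3*1 = 3
k=4: res = 3+4*1 = 7
k=5: res = 7+5*1 = 12
k=6: res = 12+6*1 = 18
k=7: res = 18+7*1 = 25
k=8: res = 25+8*1 = 33
k=9: res = 33+9*1 = 42
k=10: res = 42+10*1 = 52
k=11: res = 52+11*1 = 63

63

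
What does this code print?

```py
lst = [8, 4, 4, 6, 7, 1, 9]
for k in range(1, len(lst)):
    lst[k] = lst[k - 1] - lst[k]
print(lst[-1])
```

k=1: lst[1] = 8-4 = 4 → [8, 4, 4, 6, 7, 1, 9]
k=2: lst[2] = 4-4 = 0 → [8, 4, 0, 6, 7, 1, 9]
k=3: lst[3] = 0-6 = -6 → [8, 4, 0, -6, 7, 1, 9]
k=4: lst[4] = (-6)-7 = -13 → [8, 4, 0, -6, -13, 1, 9]
k=5: lst[5] = (-13)-1 = -14 → [8, 4, 0, -6, -13, -14, 9]
k=6: lst[6] = (-14)-9 = -23 → [8, 4, 0, -6, -13, -14, -23]

-23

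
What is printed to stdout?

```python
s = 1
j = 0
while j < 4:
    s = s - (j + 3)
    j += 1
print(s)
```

-17

j=0: s = 1-3 = -2
j=1: s = (-2)-4 = -6
j=2: s = (-6)-5 = -11
j=3: s = (-11)-6 = -17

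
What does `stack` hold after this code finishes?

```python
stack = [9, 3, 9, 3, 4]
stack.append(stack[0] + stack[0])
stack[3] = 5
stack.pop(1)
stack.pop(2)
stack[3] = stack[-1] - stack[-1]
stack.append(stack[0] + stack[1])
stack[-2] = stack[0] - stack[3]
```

append stack[0]+stack[0] = 9+9 = 18 → [9, 3, 9, 3, 4, 18]
stack[3] = 5 → [9, 3, 9, 5, 4, 18]
pop(1) removes 3 → [9, 9, 5, 4, 18]
pop(2) removes 5 → [9, 9, 4, 18]
stack[3] = stack[-1]-stack[-1] = 18-18 = 0 → [9, 9, 4, 0]
append stack[0]+stack[1] = 9+9 = 18 → [9, 9, 4, 0, 18]
stack[-2] = stack[0]-stack[3] = 9-0 = 9 → [9, 9, 4, 9, 18]

[9, 9, 4, 9, 18]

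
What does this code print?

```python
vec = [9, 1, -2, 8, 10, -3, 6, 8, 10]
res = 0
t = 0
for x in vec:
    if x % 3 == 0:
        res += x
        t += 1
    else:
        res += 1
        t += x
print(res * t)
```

684

x=9: %3==0, res = 0+9 = 9; t=1
x=1: not %3==0, res = 9+1 = 10; t=2
x=-2: not %3==0, res = 10+1 = 11; t=0
x=8: not %3==0, res = 11+1 = 12; t=8
x=10: not %3==0, res = 12+1 = 13; t=18
x=-3: %3==0, res = 13+(-3) = 10; t=19
x=6: %3==0, res = 10+6 = 16; t=20
x=8: not %3==0, res = 16+1 = 17; t=28
x=10: not %3==0, res = 17+1 = 18; t=38
res*t = 18*38 = 684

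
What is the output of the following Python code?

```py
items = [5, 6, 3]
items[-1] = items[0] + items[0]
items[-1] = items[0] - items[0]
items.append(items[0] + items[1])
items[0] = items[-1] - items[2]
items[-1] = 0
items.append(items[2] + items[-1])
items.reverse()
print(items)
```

[0, 0, 0, 6, 11]

items[-1] = items[0]+items[0] = 5+5 = 10 → [5, 6, 10]
items[-1] = items[0]-items[0] = 5-5 = 0 → [5, 6, 0]
append items[0]+items[1] = 5+6 = 11 → [5, 6, 0, 11]
items[0] = items[-1]-items[2] = 11-0 = 11 → [11, 6, 0, 11]
items[-1] = 0 → [11, 6, 0, 0]
append items[2]+items[-1] = 0+0 = 0 → [11, 6, 0, 0, 0]
reverse → [0, 0, 0, 6, 11]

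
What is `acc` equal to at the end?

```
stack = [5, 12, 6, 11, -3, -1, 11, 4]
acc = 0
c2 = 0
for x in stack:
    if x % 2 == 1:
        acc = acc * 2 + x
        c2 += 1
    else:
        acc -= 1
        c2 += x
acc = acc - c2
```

x=5: odd, acc = 0*2+5 = 5; c2=1
x=12: not odd, acc = 5-1 = 4; c2=13
x=6: not odd, acc = 4-1 = 3; c2=19
x=11: odd, acc = 3*2+11 = 17; c2=20
x=-3: odd, acc = 17*2+(-3) = 31; c2=21
x=-1: odd, acc = 31*2+(-1) = 61; c2=22
x=11: odd, acc = 61*2+11 = 133; c2=23
x=4: not odd, acc = 133-1 = 132; c2=27
acc-c2 = 132-27 = 105

105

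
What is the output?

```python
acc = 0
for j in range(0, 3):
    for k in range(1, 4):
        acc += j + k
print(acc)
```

27

j=0,k=1: acc = 0+1 = 1
j=0,k=2: acc = 1+2 = 3
j=0,k=3: acc = 3+3 = 6
j=1,k=1: acc = 6+2 = 8
j=1,k=2: acc = 8+3 = 11
j=1,k=3: acc = 11+4 = 15
j=2,k=1: acc = 15+3 = 18
j=2,k=2: acc = 18+4 = 22
j=2,k=3: acc = 22+5 = 27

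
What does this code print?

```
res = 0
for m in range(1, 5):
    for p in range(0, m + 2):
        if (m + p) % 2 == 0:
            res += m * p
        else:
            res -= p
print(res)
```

20

m=1,p=0: odd sum, res = 0-0 = 0
m=1,p=1: even sum, res = 0+1 = 1
m=1,p=2: odd sum, res = 1-2 = -1
m=2,p=0: even sum, res = (-1)+0 = -1
m=2,p=1: odd sum, res = (-1)-1 = -2
m=2,p=2: even sum, res = (-2)+4 = 2
m=2,p=3: odd sum, res = 2-3 = -1
m=3,p=0: odd sum, res = (-1)-0 = -1
m=3,p=1: even sum, res = (-1)+3 = 2
m=3,p=2: odd sum, res = 2-2 = 0
m=3,p=3: even sum, res = 0+9 = 9
m=3,p=4: odd sum, res = 9-4 = 5
m=4,p=0: even sum, res = 5+0 = 5
m=4,p=1: odd sum, res = 5-1 = 4
m=4,p=2: even sum, res = 4+8 = 12
m=4,p=3: odd sum, res = 12-3 = 9
m=4,p=4: even sum, res = 9+16 = 25
m=4,p=5: odd sum, res = 25-5 = 20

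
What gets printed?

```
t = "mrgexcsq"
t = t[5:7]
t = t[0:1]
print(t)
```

c

slice [5:7] → 'cs'
slice [0:1] → 'c'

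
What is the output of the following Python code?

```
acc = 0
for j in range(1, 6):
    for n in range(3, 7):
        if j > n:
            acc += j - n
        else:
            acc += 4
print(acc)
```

72

j=1,n=3: not 1>3, acc = 0+4 = 4
j=1,n=4: not 1>4, acc = 4+4 = 8
j=1,n=5: not 1>5, acc = 8+4 = 12
j=1,n=6: not 1>6, acc = 12+4 = 16
j=2,n=3: not 2>3, acc = 16+4 = 20
j=2,n=4: not 2>4, acc = 20+4 = 24
j=2,n=5: not 2>5, acc = 24+4 = 28
j=2,n=6: not 2>6, acc = 28+4 = 32
j=3,n=3: not 3>3, acc = 32+4 = 36
j=3,n=4: not 3>4, acc = 36+4 = 40
j=3,n=5: not 3>5, acc = 40+4 = 44
j=3,n=6: not 3>6, acc = 44+4 = 48
j=4,n=3: 4>3, acc = 48+1 = 49
j=4,n=4: not 4>4, acc = 49+4 = 53
j=4,n=5: not 4>5, acc = 53+4 = 57
j=4,n=6: not 4>6, acc = 57+4 = 61
j=5,n=3: 5>3, acc = 61+2 = 63
j=5,n=4: 5>4, acc = 63+1 = 64
j=5,n=5: not 5>5, acc = 64+4 = 68
j=5,n=6: not 5>6, acc = 68+4 = 72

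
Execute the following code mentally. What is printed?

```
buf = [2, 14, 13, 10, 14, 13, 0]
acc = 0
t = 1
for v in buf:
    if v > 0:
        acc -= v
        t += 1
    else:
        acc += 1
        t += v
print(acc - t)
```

v=2: >0, acc = 0-2 = -2; t=2
v=14: >0, acc = (-2)-14 = -16; t=3
v=13: >0, acc = (-16)-13 = -29; t=4
v=10: >0, acc = (-29)-10 = -39; t=5
v=14: >0, acc = (-39)-14 = -53; t=6
v=13: >0, acc = (-53)-13 = -66; t=7
v=0: not >0, acc = (-66)+1 = -65; t=7
acc-t = (-65)-7 = -72

-72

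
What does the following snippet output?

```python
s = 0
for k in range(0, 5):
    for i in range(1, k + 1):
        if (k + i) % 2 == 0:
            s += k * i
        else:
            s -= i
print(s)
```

k=1,i=1: even sum, s = 0+1 = 1
k=2,i=1: odd sum, s = 1-1 = 0
k=2,i=2: even sum, s = 0+4 = 4
k=3,i=1: even sum, s = 4+3 = 7
k=3,i=2: odd sum, s = 7-2 = 5
k=3,i=3: even sum, s = 5+9 = 14
k=4,i=1: odd sum, s = 14-1 = 13
k=4,i=2: even sum, s = 13+8 = 21
k=4,i=3: odd sum, s = 21-3 = 18
k=4,i=4: even sum, s = 18+16 = 34

34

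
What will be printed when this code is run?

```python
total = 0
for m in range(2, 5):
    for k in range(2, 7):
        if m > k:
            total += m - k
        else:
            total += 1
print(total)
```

16

m=2,k=2: not 2>2, total = 0+1 = 1
m=2,k=3: not 2>3, total = 1+1 = 2
m=2,k=4: not 2>4, total = 2+1 = 3
m=2,k=5: not 2>5, total = 3+1 = 4
m=2,k=6: not 2>6, total = 4+1 = 5
m=3,k=2: 3>2, total = 5+1 = 6
m=3,k=3: not 3>3, total = 6+1 = 7
m=3,k=4: not 3>4, total = 7+1 = 8
m=3,k=5: not 3>5, total = 8+1 = 9
m=3,k=6: not 3>6, total = 9+1 = 10
m=4,k=2: 4>2, total = 10+2 = 12
m=4,k=3: 4>3, total = 12+1 = 13
m=4,k=4: not 4>4, total = 13+1 = 14
m=4,k=5: not 4>5, total = 14+1 = 15
m=4,k=6: not 4>6, total = 15+1 = 16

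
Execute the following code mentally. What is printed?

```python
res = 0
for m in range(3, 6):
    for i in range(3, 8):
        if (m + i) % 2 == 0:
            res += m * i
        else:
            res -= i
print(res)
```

m=3,i=3: even sum, res = 0+9 = 9
m=3,i=4: odd sum, res = 9-4 = 5
m=3,i=5: even sum, res = 5+15 = 20
m=3,i=6: odd sum, res = 20-6 = 14
m=3,i=7: even sum, res = 14+21 = 35
m=4,i=3: odd sum, res = 35-3 = 32
m=4,i=4: even sum, res = 32+16 = 48
m=4,i=5: odd sum, res = 48-5 = 43
m=4,i=6: even sum, res = 43+24 = 67
m=4,i=7: odd sum, res = 67-7 = 60
m=5,i=3: even sum, res = 60+15 = 75
m=5,i=4: odd sum, res = 75-4 = 71
m=5,i=5: even sum, res = 71+25 = 96
m=5,i=6: odd sum, res = 96-6 = 90
m=5,i=7: even sum, res = 90+35 = 125

125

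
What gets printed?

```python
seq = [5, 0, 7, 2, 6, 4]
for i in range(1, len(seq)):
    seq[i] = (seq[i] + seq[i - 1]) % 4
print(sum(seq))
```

i=1: seq[1] = (0+5)%4 = 1 → [5, 1, 7, 2, 6, 4]
i=2: seq[2] = (7+1)%4 = 0 → [5, 1, 0, 2, 6, 4]
i=3: seq[3] = (2+0)%4 = 2 → [5, 1, 0, 2, 6, 4]
i=4: seq[4] = (6+2)%4 = 0 → [5, 1, 0, 2, 0, 4]
i=5: seq[5] = (4+0)%4 = 0 → [5, 1, 0, 2, 0, 0]
sum = 8

8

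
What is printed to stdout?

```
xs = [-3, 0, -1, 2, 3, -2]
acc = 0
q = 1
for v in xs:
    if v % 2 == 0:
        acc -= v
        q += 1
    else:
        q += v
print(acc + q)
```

v=-3: not even; q=-2
v=0: even, acc = 0-0 = 0; q=-1
v=-1: not even; q=-2
v=2: even, acc = 0-2 = -2; q=-1
v=3: not even; q=2
v=-2: even, acc = (-2)-(-2) = 0; q=3
acc+q = 0+3 = 3

3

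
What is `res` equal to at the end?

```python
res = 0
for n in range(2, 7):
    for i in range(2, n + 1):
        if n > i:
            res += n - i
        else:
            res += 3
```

35

n=2,i=2: not 2>2, res = 0+3 = 3
n=3,i=2: 3>2, res = 3+1 = 4
n=3,i=3: not 3>3, res = 4+3 = 7
n=4,i=2: 4>2, res = 7+2 = 9
n=4,i=3: 4>3, res = 9+1 = 10
n=4,i=4: not 4>4, res = 10+3 = 13
n=5,i=2: 5>2, res = 13+3 = 16
n=5,i=3: 5>3, res = 16+2 = 18
n=5,i=4: 5>4, res = 18+1 = 19
n=5,i=5: not 5>5, res = 19+3 = 22
n=6,i=2: 6>2, res = 22+4 = 26
n=6,i=3: 6>3, res = 26+3 = 29
n=6,i=4: 6>4, res = 29+2 = 31
n=6,i=5: 6>5, res = 31+1 = 32
n=6,i=6: not 6>6, res = 32+3 = 35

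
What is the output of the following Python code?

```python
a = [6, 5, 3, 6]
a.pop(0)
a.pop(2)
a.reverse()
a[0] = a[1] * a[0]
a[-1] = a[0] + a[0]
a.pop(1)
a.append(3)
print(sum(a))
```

pop(0) removes 6 → [5, 3, 6]
pop(2) removes 6 → [5, 3]
reverse → [3, 5]
a[0] = a[1]*a[0] = 5*3 = 15 → [15, 5]
a[-1] = a[0]+a[0] = 15+15 = 30 → [15, 30]
pop(1) removes 30 → [15]
append 3 → [15, 3]
sum = 18

18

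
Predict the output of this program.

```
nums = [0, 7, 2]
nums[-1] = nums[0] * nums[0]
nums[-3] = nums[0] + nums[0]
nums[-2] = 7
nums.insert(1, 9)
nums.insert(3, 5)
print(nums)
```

nums[-1] = nums[0]*nums[0] = 0*0 = 0 → [0, 7, 0]
nums[-3] = nums[0]+nums[0] = 0+0 = 0 → [0, 7, 0]
nums[-2] = 7 → [0, 7, 0]
insert 9 at 1 → [0, 9, 7, 0]
insert 5 at 3 → [0, 9, 7, 5, 0]

[0, 9, 7, 5, 0]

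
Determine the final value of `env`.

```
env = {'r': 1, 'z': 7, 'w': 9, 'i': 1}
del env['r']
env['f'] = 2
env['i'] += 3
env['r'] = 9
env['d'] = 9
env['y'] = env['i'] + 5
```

del 'r' → {'z': 7, 'w': 9, 'i': 1}
env['f'] = 2 → {'z': 7, 'w': 9, 'i': 1, 'f': 2}
env['i'] = 1+3 = 4 → {'z': 7, 'w': 9, 'i': 4, 'f': 2}
env['r'] = 9 → {'z': 7, 'w': 9, 'i': 4, 'f': 2, 'r': 9}
env['d'] = 9 → {'z': 7, 'w': 9, 'i': 4, 'f': 2, 'r': 9, 'd': 9}
env['y'] = env['i']+5 = 9 → {'z': 7, 'w': 9, 'i': 4, 'f': 2, 'r': 9, 'd': 9, 'y': 9}

{'z': 7, 'w': 9, 'i': 4, 'f': 2, 'r': 9, 'd': 9, 'y': 9}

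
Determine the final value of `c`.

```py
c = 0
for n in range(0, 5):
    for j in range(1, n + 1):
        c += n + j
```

n=1,j=1: c = 0+2 = 2
n=2,j=1: c = 2+3 = 5
n=2,j=2: c = 5+4 = 9
n=3,j=1: c = 9+4 = 13
n=3,j=2: c = 13+5 = 18
n=3,j=3: c = 18+6 = 24
n=4,j=1: c = 24+5 = 29
n=4,j=2: c = 29+6 = 35
n=4,j=3: c = 35+7 = 42
n=4,j=4: c = 42+8 = 50

50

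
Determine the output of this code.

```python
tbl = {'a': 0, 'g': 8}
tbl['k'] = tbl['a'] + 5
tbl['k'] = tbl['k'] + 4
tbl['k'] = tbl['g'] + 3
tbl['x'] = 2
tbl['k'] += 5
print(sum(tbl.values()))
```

26

tbl['k'] = tbl['a']+5 = 5 → {'a': 0, 'g': 8, 'k': 5}
tbl['k'] = tbl['k']+4 = 9 → {'a': 0, 'g': 8, 'k': 9}
tbl['k'] = tbl['g']+3 = 11 → {'a': 0, 'g': 8, 'k': 11}
tbl['x'] = 2 → {'a': 0, 'g': 8, 'k': 11, 'x': 2}
tbl['k'] = 11+5 = 16 → {'a': 0, 'g': 8, 'k': 16, 'x': 2}
sum of values = 26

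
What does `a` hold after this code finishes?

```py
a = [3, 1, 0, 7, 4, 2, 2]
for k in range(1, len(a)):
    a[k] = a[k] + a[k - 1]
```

k=1: a[1] = 1+3 = 4 → [3, 4, 0, 7, 4, 2, 2]
k=2: a[2] = 0+4 = 4 → [3, 4, 4, 7, 4, 2, 2]
k=3: a[3] = 7+4 = 11 → [3, 4, 4, 11, 4, 2, 2]
k=4: a[4] = 4+11 = 15 → [3, 4, 4, 11, 15, 2, 2]
k=5: a[5] = 2+15 = 17 → [3, 4, 4, 11, 15, 17, 2]
k=6: a[6] = 2+17 = 19 → [3, 4, 4, 11, 15, 17, 19]

[3, 4, 4, 11, 15, 17, 19]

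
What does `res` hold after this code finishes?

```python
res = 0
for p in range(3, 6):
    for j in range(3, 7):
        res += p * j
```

p=3,j=3: res = 0+9 = 9
p=3,j=4: res = 9+12 = 21
p=3,j=5: res = 21+15 = 36
p=3,j=6: res = 36+18 = 54
p=4,j=3: res = 54+12 = 66
p=4,j=4: res = 66+16 = 82
p=4,j=5: res = 82+20 = 102
p=4,j=6: res = 102+24 = 126
p=5,j=3: res = 126+15 = 141
p=5,j=4: res = 141+20 = 161
p=5,j=5: res = 161+25 = 186
p=5,j=6: res = 186+30 = 216

216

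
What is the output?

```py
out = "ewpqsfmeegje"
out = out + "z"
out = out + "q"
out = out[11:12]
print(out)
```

+ 'z' → 'ewpqsfmeegjez'
+ 'q' → 'ewpqsfmeegjezq'
slice [11:12] → 'e'

e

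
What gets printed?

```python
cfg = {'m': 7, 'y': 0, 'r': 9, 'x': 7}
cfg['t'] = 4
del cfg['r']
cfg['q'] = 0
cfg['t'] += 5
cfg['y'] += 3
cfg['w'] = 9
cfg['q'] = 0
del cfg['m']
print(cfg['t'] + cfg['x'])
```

16

cfg['t'] = 4 → {'m': 7, 'y': 0, 'r': 9, 'x': 7, 't': 4}
del 'r' → {'m': 7, 'y': 0, 'x': 7, 't': 4}
cfg['q'] = 0 → {'m': 7, 'y': 0, 'x': 7, 't': 4, 'q': 0}
cfg['t'] = 4+5 = 9 → {'m': 7, 'y': 0, 'x': 7, 't': 9, 'q': 0}
cfg['y'] = 0+3 = 3 → {'m': 7, 'y': 3, 'x': 7, 't': 9, 'q': 0}
cfg['w'] = 9 → {'m': 7, 'y': 3, 'x': 7, 't': 9, 'q': 0, 'w': 9}
cfg['q'] = 0 → {'m': 7, 'y': 3, 'x': 7, 't': 9, 'q': 0, 'w': 9}
del 'm' → {'y': 3, 'x': 7, 't': 9, 'q': 0, 'w': 9}
cfg['t']+cfg['x'] = 9+7 = 16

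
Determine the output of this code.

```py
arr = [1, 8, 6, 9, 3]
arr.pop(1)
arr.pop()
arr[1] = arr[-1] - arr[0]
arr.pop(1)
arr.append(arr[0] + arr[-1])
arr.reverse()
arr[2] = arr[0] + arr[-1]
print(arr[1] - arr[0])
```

-1

pop(1) removes 8 → [1, 6, 9, 3]
pop() removes 3 → [1, 6, 9]
arr[1] = arr[-1]-arr[0] = 9-1 = 8 → [1, 8, 9]
pop(1) removes 8 → [1, 9]
append arr[0]+arr[-1] = 1+9 = 10 → [1, 9, 10]
reverse → [10, 9, 1]
arr[2] = arr[0]+arr[-1] = 10+1 = 11 → [10, 9, 11]
arr[1]-arr[0] = 9-10 = -1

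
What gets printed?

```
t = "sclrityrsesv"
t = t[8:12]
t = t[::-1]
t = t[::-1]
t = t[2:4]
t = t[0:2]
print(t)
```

sv

slice [8:12] → 'sesv'
reverse → 'vses'
reverse → 'sesv'
slice [2:4] → 'sv'
slice [0:2] → 'sv'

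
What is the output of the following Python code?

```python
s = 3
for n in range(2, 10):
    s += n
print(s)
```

47

n=2: s = 3+2 = 5
n=3: s = 5+3 = 8
n=4: s = 8+4 = 12
n=5: s = 12+5 = 17
n=6: s = 17+6 = 23
n=7: s = 23+7 = 30
n=8: s = 30+8 = 38
n=9: s = 38+9 = 47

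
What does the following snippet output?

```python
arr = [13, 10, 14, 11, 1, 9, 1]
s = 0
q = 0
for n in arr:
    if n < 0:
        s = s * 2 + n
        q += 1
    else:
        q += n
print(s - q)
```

-59

n=13: not <0; q=13
n=10: not <0; q=23
n=14: not <0; q=37
n=11: not <0; q=48
n=1: not <0; q=49
n=9: not <0; q=58
n=1: not <0; q=59
s-q = 0-59 = -59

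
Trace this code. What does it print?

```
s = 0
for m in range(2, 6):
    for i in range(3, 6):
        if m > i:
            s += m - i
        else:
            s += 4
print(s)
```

40

m=2,i=3: not 2>3, s = 0+4 = 4
m=2,i=4: not 2>4, s = 4+4 = 8
m=2,i=5: not 2>5, s = 8+4 = 12
m=3,i=3: not 3>3, s = 12+4 = 16
m=3,i=4: not 3>4, s = 16+4 = 20
m=3,i=5: not 3>5, s = 20+4 = 24
m=4,i=3: 4>3, s = 24+1 = 25
m=4,i=4: not 4>4, s = 25+4 = 29
m=4,i=5: not 4>5, s = 29+4 = 33
m=5,i=3: 5>3, s = 33+2 = 35
m=5,i=4: 5>4, s = 35+1 = 36
m=5,i=5: not 5>5, s = 36+4 = 40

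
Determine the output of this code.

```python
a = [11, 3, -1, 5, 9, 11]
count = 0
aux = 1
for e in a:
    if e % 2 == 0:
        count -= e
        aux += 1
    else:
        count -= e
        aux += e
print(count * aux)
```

e=11: not even, count = 0-11 = -11; aux=12
e=3: not even, count = (-11)-3 = -14; aux=15
e=-1: not even, count = (-14)-(-1) = -13; aux=14
e=5: not even, count = (-13)-5 = -18; aux=19
e=9: not even, count = (-18)-9 = -27; aux=28
e=11: not even, count = (-27)-11 = -38; aux=39
count*aux = (-38)*39 = -1482

-1482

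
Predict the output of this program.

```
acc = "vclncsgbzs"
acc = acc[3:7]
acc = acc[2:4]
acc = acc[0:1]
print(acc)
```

slice [3:7] → 'ncsg'
slice [2:4] → 'sg'
slice [0:1] → 's'

s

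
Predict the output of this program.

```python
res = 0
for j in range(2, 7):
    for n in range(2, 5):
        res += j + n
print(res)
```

105

j=2,n=2: res = 0+4 = 4
j=2,n=3: res = 4+5 = 9
j=2,n=4: res = 9+6 = 15
j=3,n=2: res = 15+5 = 20
j=3,n=3: res = 20+6 = 26
j=3,n=4: res = 26+7 = 33
j=4,n=2: res = 33+6 = 39
j=4,n=3: res = 39+7 = 46
j=4,n=4: res = 46+8 = 54
j=5,n=2: res = 54+7 = 61
j=5,n=3: res = 61+8 = 69
j=5,n=4: res = 69+9 = 78
j=6,n=2: res = 78+8 = 86
j=6,n=3: res = 86+9 = 95
j=6,n=4: res = 95+10 = 105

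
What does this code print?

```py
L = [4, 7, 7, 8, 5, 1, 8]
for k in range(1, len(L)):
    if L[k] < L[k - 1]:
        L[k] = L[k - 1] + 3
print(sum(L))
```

k=1: 7>=4, unchanged → [4, 7, 7, 8, 5, 1, 8]
k=2: 7>=7, unchanged → [4, 7, 7, 8, 5, 1, 8]
k=3: 8>=7, unchanged → [4, 7, 7, 8, 5, 1, 8]
k=4: 5<8, L[4] = 8+3 = 11 → [4, 7, 7, 8, 11, 1, 8]
k=5: 1<11, L[5] = 11+3 = 14 → [4, 7, 7, 8, 11, 14, 8]
k=6: 8<14, L[6] = 14+3 = 17 → [4, 7, 7, 8, 11, 14, 17]
sum = 68

68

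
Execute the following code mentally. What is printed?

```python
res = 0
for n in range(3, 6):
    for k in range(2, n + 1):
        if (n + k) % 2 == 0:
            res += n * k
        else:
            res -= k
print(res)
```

62

n=3,k=2: odd sum, res = 0-2 = -2
n=3,k=3: even sum, res = (-2)+9 = 7
n=4,k=2: even sum, res = 7+8 = 15
n=4,k=3: odd sum, res = 15-3 = 12
n=4,k=4: even sum, res = 12+16 = 28
n=5,k=2: odd sum, res = 28-2 = 26
n=5,k=3: even sum, res = 26+15 = 41
n=5,k=4: odd sum, res = 41-4 = 37
n=5,k=5: even sum, res = 37+25 = 62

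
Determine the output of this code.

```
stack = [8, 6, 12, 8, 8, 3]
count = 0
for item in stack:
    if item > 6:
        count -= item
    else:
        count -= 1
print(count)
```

-38

item=8: >6, count = 0-8 = -8
item=6: not >6, count = (-8)-1 = -9
item=12: >6, count = (-9)-12 = -21
item=8: >6, count = (-21)-8 = -29
item=8: >6, count = (-29)-8 = -37
item=3: not >6, count = (-37)-1 = -38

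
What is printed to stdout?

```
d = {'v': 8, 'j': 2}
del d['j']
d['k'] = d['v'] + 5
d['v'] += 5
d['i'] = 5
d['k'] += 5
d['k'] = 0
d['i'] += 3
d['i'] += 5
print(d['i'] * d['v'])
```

169

del 'j' → {'v': 8}
d['k'] = d['v']+5 = 13 → {'v': 8, 'k': 13}
d['v'] = 8+5 = 13 → {'v': 13, 'k': 13}
d['i'] = 5 → {'v': 13, 'k': 13, 'i': 5}
d['k'] = 13+5 = 18 → {'v': 13, 'k': 18, 'i': 5}
d['k'] = 0 → {'v': 13, 'k': 0, 'i': 5}
d['i'] = 5+3 = 8 → {'v': 13, 'k': 0, 'i': 8}
d['i'] = 8+5 = 13 → {'v': 13, 'k': 0, 'i': 13}
d['i']*d['v'] = 13*13 = 169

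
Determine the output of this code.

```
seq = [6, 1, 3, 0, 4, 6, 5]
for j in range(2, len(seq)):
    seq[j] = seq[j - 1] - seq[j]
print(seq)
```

[6, 1, -2, -2, -6, -12, -17]

j=2: seq[2] = 1-3 = -2 → [6, 1, -2, 0, 4, 6, 5]
j=3: seq[3] = (-2)-0 = -2 → [6, 1, -2, -2, 4, 6, 5]
j=4: seq[4] = (-2)-4 = -6 → [6, 1, -2, -2, -6, 6, 5]
j=5: seq[5] = (-6)-6 = -12 → [6, 1, -2, -2, -6, -12, 5]
j=6: seq[6] = (-12)-5 = -17 → [6, 1, -2, -2, -6, -12, -17]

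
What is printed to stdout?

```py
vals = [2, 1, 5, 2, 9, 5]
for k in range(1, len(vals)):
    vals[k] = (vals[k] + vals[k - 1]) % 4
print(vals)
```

[2, 3, 0, 2, 3, 0]

k=1: vals[1] = (1+2)%4 = 3 → [2, 3, 5, 2, 9, 5]
k=2: vals[2] = (5+3)%4 = 0 → [2, 3, 0, 2, 9, 5]
k=3: vals[3] = (2+0)%4 = 2 → [2, 3, 0, 2, 9, 5]
k=4: vals[4] = (9+2)%4 = 3 → [2, 3, 0, 2, 3, 5]
k=5: vals[5] = (5+3)%4 = 0 → [2, 3, 0, 2, 3, 0]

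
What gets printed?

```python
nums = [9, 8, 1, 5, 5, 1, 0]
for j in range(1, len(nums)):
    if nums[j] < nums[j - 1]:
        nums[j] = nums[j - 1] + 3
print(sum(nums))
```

126

j=1: 8<9, nums[1] = 9+3 = 12 → [9, 12, 1, 5, 5, 1, 0]
j=2: 1<12, nums[2] = 12+3 = 15 → [9, 12, 15, 5, 5, 1, 0]
j=3: 5<15, nums[3] = 15+3 = 18 → [9, 12, 15, 18, 5, 1, 0]
j=4: 5<18, nums[4] = 18+3 = 21 → [9, 12, 15, 18, 21, 1, 0]
j=5: 1<21, nums[5] = 21+3 = 24 → [9, 12, 15, 18, 21, 24, 0]
j=6: 0<24, nums[6] = 24+3 = 27 → [9, 12, 15, 18, 21, 24, 27]
sum = 126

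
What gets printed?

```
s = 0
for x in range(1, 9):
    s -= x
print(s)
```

x=1: s = 0-1 = -1
x=2: s = (-1)-2 = -3
x=3: s = (-3)-3 = -6
x=4: s = (-6)-4 = -10
x=5: s = (-10)-5 = -15
x=6: s = (-15)-6 = -21
x=7: s = (-21)-7 = -28
x=8: s = (-28)-8 = -36

-36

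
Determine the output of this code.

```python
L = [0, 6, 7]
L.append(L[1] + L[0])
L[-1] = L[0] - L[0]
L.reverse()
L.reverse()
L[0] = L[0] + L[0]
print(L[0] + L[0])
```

append L[1]+L[0] = 6+0 = 6 → [0, 6, 7, 6]
L[-1] = L[0]-L[0] = 0-0 = 0 → [0, 6, 7, 0]
reverse → [0, 7, 6, 0]
reverse → [0, 6, 7, 0]
L[0] = L[0]+L[0] = 0+0 = 0 → [0, 6, 7, 0]
L[0]+L[0] = 0+0 = 0

0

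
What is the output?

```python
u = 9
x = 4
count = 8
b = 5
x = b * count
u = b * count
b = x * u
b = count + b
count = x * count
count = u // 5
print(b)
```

1608

x = 5*8 = 40
u = 5*8 = 40
b = 40*40 = 1600
b = 8+1600 = 1608
count = 40*8 = 320
count = 40//5 = 8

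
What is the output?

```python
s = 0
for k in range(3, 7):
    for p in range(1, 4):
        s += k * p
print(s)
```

k=3,p=1: s = 0+3 = 3
k=3,p=2: s = 3+6 = 9
k=3,p=3: s = 9+9 = 18
k=4,p=1: s = 18+4 = 22
k=4,p=2: s = 22+8 = 30
k=4,p=3: s = 30+12 = 42
k=5,p=1: s = 42+5 = 47
k=5,p=2: s = 47+10 = 57
k=5,p=3: s = 57+15 = 72
k=6,p=1: s = 72+6 = 78
k=6,p=2: s = 78+12 = 90
k=6,p=3: s = 90+18 = 108

108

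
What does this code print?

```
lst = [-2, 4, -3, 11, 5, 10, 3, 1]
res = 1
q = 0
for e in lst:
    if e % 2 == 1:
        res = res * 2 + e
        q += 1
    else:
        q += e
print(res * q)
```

e=-2: not odd; q=-2
e=4: not odd; q=2
e=-3: odd, res = 1*2+(-3) = -1; q=3
e=11: odd, res = (-1)*2+11 = 9; q=4
e=5: odd, res = 9*2+5 = 23; q=5
e=10: not odd; q=15
e=3: odd, res = 23*2+3 = 49; q=16
e=1: odd, res = 49*2+1 = 99; q=17
res*q = 99*17 = 1683

1683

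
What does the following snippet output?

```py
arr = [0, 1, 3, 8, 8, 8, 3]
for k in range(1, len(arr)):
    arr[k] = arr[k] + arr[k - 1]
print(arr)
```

k=1: arr[1] = 1+0 = 1 → [0, 1, 3, 8, 8, 8, 3]
k=2: arr[2] = 3+1 = 4 → [0, 1, 4, 8, 8, 8, 3]
k=3: arr[3] = 8+4 = 12 → [0, 1, 4, 12, 8, 8, 3]
k=4: arr[4] = 8+12 = 20 → [0, 1, 4, 12, 20, 8, 3]
k=5: arr[5] = 8+20 = 28 → [0, 1, 4, 12, 20, 28, 3]
k=6: arr[6] = 3+28 = 31 → [0, 1, 4, 12, 20, 28, 31]

[0, 1, 4, 12, 20, 28, 31]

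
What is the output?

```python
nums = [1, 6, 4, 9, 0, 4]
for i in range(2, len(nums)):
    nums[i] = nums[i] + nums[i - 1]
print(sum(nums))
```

78

i=2: nums[2] = 4+6 = 10 → [1, 6, 10, 9, 0, 4]
i=3: nums[3] = 9+10 = 19 → [1, 6, 10, 19, 0, 4]
i=4: nums[4] = 0+19 = 19 → [1, 6, 10, 19, 19, 4]
i=5: nums[5] = 4+19 = 23 → [1, 6, 10, 19, 19, 23]
sum = 78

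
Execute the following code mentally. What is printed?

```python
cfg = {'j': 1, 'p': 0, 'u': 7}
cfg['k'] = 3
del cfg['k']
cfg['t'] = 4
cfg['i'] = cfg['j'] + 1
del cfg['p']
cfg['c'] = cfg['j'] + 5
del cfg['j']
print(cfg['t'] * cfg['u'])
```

cfg['k'] = 3 → {'j': 1, 'p': 0, 'u': 7, 'k': 3}
del 'k' → {'j': 1, 'p': 0, 'u': 7}
cfg['t'] = 4 → {'j': 1, 'p': 0, 'u': 7, 't': 4}
cfg['i'] = cfg['j']+1 = 2 → {'j': 1, 'p': 0, 'u': 7, 't': 4, 'i': 2}
del 'p' → {'j': 1, 'u': 7, 't': 4, 'i': 2}
cfg['c'] = cfg['j']+5 = 6 → {'j': 1, 'u': 7, 't': 4, 'i': 2, 'c': 6}
del 'j' → {'u': 7, 't': 4, 'i': 2, 'c': 6}
cfg['t']*cfg['u'] = 4*7 = 28

28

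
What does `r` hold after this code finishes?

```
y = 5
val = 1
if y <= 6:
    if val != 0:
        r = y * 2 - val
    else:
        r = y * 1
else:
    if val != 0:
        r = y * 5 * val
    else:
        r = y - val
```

9

y=5, val=1
y <= 6 is True; val != 0 is True
→ r = y * 2 - val = 9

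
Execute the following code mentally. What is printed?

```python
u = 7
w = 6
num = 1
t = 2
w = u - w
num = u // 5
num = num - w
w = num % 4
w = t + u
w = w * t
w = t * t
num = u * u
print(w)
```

4

w = 7-6 = 1
num = 7//5 = 1
num = 1-1 = 0
w = 0%4 = 0
w = 2+7 = 9
w = 9*2 = 18
w = 2*2 = 4
num = 7*7 = 49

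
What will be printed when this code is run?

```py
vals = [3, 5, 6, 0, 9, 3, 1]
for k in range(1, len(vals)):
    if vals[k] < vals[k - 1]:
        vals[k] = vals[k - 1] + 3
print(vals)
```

k=1: 5>=3, unchanged → [3, 5, 6, 0, 9, 3, 1]
k=2: 6>=5, unchanged → [3, 5, 6, 0, 9, 3, 1]
k=3: 0<6, vals[3] = 6+3 = 9 → [3, 5, 6, 9, 9, 3, 1]
k=4: 9>=9, unchanged → [3, 5, 6, 9, 9, 3, 1]
k=5: 3<9, vals[5] = 9+3 = 12 → [3, 5, 6, 9, 9, 12, 1]
k=6: 1<12, vals[6] = 12+3 = 15 → [3, 5, 6, 9, 9, 12, 15]

[3, 5, 6, 9, 9, 12, 15]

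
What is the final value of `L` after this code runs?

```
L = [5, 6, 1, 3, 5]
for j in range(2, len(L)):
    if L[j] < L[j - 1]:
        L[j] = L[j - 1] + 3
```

j=2: 1<6, L[2] = 6+3 = 9 → [5, 6, 9, 3, 5]
j=3: 3<9, L[3] = 9+3 = 12 → [5, 6, 9, 12, 5]
j=4: 5<12, L[4] = 12+3 = 15 → [5, 6, 9, 12, 15]

[5, 6, 9, 12, 15]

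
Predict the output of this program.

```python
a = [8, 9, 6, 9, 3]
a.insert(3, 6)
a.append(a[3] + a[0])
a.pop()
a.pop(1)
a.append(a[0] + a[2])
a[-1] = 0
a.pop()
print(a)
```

[8, 6, 6, 9, 3]

insert 6 at 3 → [8, 9, 6, 6, 9, 3]
append a[3]+a[0] = 6+8 = 14 → [8, 9, 6, 6, 9, 3, 14]
pop() removes 14 → [8, 9, 6, 6, 9, 3]
pop(1) removes 9 → [8, 6, 6, 9, 3]
append a[0]+a[2] = 8+6 = 14 → [8, 6, 6, 9, 3, 14]
a[-1] = 0 → [8, 6, 6, 9, 3, 0]
pop() removes 0 → [8, 6, 6, 9, 3]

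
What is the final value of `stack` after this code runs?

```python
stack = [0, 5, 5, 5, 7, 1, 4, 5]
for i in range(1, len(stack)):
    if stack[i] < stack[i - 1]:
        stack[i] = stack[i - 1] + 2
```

[0, 5, 5, 5, 7, 9, 11, 13]

i=1: 5>=0, unchanged → [0, 5, 5, 5, 7, 1, 4, 5]
i=2: 5>=5, unchanged → [0, 5, 5, 5, 7, 1, 4, 5]
i=3: 5>=5, unchanged → [0, 5, 5, 5, 7, 1, 4, 5]
i=4: 7>=5, unchanged → [0, 5, 5, 5, 7, 1, 4, 5]
i=5: 1<7, stack[5] = 7+2 = 9 → [0, 5, 5, 5, 7, 9, 4, 5]
i=6: 4<9, stack[6] = 9+2 = 11 → [0, 5, 5, 5, 7, 9, 11, 5]
i=7: 5<11, stack[7] = 11+2 = 13 → [0, 5, 5, 5, 7, 9, 11, 13]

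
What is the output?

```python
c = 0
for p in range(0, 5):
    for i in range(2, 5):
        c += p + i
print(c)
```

p=0,i=2: c = 0+2 = 2
p=0,i=3: c = 2+3 = 5
p=0,i=4: c = 5+4 = 9
p=1,i=2: c = 9+3 = 12
p=1,i=3: c = 12+4 = 16
p=1,i=4: c = 16+5 = 21
p=2,i=2: c = 21+4 = 25
p=2,i=3: c = 25+5 = 30
p=2,i=4: c = 30+6 = 36
p=3,i=2: c = 36+5 = 41
p=3,i=3: c = 41+6 = 47
p=3,i=4: c = 47+7 = 54
p=4,i=2: c = 54+6 = 60
p=4,i=3: c = 60+7 = 67
p=4,i=4: c = 67+8 = 75

75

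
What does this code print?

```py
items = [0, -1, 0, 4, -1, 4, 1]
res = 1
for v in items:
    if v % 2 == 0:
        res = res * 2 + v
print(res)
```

28

v=0: even, res = 1*2+0 = 2
v=-1: not even
v=0: even, res = 2*2+0 = 4
v=4: even, res = 4*2+4 = 12
v=-1: not even
v=4: even, res = 12*2+4 = 28
v=1: not even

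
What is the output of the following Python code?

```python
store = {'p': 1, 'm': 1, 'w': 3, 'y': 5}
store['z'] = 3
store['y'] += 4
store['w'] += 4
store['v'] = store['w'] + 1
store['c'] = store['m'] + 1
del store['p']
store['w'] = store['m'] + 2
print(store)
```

store['z'] = 3 → {'p': 1, 'm': 1, 'w': 3, 'y': 5, 'z': 3}
store['y'] = 5+4 = 9 → {'p': 1, 'm': 1, 'w': 3, 'y': 9, 'z': 3}
store['w'] = 3+4 = 7 → {'p': 1, 'm': 1, 'w': 7, 'y': 9, 'z': 3}
store['v'] = store['w']+1 = 8 → {'p': 1, 'm': 1, 'w': 7, 'y': 9, 'z': 3, 'v': 8}
store['c'] = store['m']+1 = 2 → {'p': 1, 'm': 1, 'w': 7, 'y': 9, 'z': 3, 'v': 8, 'c': 2}
del 'p' → {'m': 1, 'w': 7, 'y': 9, 'z': 3, 'v': 8, 'c': 2}
store['w'] = store['m']+2 = 3 → {'m': 1, 'w': 3, 'y': 9, 'z': 3, 'v': 8, 'c': 2}

{'m': 1, 'w': 3, 'y': 9, 'z': 3, 'v': 8, 'c': 2}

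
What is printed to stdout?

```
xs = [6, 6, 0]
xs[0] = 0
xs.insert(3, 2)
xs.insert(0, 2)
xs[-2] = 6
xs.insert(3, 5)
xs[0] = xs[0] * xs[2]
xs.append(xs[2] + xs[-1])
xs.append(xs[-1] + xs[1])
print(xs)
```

xs[0] = 0 → [0, 6, 0]
insert 2 at 3 → [0, 6, 0, 2]
insert 2 at 0 → [2, 0, 6, 0, 2]
xs[-2] = 6 → [2, 0, 6, 6, 2]
insert 5 at 3 → [2, 0, 6, 5, 6, 2]
xs[0] = xs[0]*xs[2] = 2*6 = 12 → [12, 0, 6, 5, 6, 2]
append xs[2]+xs[-1] = 6+2 = 8 → [12, 0, 6, 5, 6, 2, 8]
append xs[-1]+xs[1] = 8+0 = 8 → [12, 0, 6, 5, 6, 2, 8, 8]

[12, 0, 6, 5, 6, 2, 8, 8]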